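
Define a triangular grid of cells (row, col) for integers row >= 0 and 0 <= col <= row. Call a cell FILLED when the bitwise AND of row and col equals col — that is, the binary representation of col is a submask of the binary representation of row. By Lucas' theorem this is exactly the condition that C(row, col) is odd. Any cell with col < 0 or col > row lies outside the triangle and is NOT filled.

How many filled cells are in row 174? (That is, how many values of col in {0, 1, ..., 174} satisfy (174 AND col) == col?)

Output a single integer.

174 in binary = 10101110
popcount(174) = number of 1-bits in 10101110 = 5
A col c satisfies (174 AND c) == c iff every set bit of c is also set in 174; each of the 5 set bits of 174 can independently be on or off in c.
count = 2^5 = 32

Answer: 32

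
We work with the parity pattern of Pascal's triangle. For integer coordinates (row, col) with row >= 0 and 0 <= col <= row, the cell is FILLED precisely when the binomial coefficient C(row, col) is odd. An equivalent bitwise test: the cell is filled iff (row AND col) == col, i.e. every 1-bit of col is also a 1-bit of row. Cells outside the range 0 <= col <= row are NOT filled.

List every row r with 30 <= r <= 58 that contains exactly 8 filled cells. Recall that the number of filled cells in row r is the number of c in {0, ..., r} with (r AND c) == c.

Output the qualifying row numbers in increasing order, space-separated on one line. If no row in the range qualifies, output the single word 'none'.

Answer: 35 37 38 41 42 44 49 50 52 56

Derivation:
Row r has 2^popcount(r) filled cells, so we need popcount(r) = log2(8) = 3.
Scan r = 30..58 and keep those with exactly 3 one-bits:
r=30=11110 popcount=4 -> skip
r=31=11111 popcount=5 -> skip
r=32=100000 popcount=1 -> skip
r=33=100001 popcount=2 -> skip
r=34=100010 popcount=2 -> skip
r=35=100011 popcount=3 -> KEEP
r=36=100100 popcount=2 -> skip
r=37=100101 popcount=3 -> KEEP
r=38=100110 popcount=3 -> KEEP
r=39=100111 popcount=4 -> skip
r=40=101000 popcount=2 -> skip
r=41=101001 popcount=3 -> KEEP
r=42=101010 popcount=3 -> KEEP
r=43=101011 popcount=4 -> skip
r=44=101100 popcount=3 -> KEEP
r=45=101101 popcount=4 -> skip
r=46=101110 popcount=4 -> skip
r=47=101111 popcount=5 -> skip
r=48=110000 popcount=2 -> skip
r=49=110001 popcount=3 -> KEEP
r=50=110010 popcount=3 -> KEEP
r=51=110011 popcount=4 -> skip
r=52=110100 popcount=3 -> KEEP
r=53=110101 popcount=4 -> skip
r=54=110110 popcount=4 -> skip
r=55=110111 popcount=5 -> skip
r=56=111000 popcount=3 -> KEEP
r=57=111001 popcount=4 -> skip
r=58=111010 popcount=4 -> skip
Kept rows: 35 37 38 41 42 44 49 50 52 56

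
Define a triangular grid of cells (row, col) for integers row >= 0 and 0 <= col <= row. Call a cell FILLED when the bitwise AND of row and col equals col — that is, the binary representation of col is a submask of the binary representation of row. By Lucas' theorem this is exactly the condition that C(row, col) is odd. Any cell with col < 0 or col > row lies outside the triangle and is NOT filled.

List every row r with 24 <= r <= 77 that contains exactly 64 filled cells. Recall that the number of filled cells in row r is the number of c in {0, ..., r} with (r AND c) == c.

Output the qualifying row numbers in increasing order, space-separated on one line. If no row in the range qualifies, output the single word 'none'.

Answer: 63

Derivation:
Row r has 2^popcount(r) filled cells, so we need popcount(r) = log2(64) = 6.
Scan r = 24..77 and keep those with exactly 6 one-bits:
r=24=11000 popcount=2 -> skip
r=25=11001 popcount=3 -> skip
r=26=11010 popcount=3 -> skip
r=27=11011 popcount=4 -> skip
r=28=11100 popcount=3 -> skip
r=29=11101 popcount=4 -> skip
r=30=11110 popcount=4 -> skip
r=31=11111 popcount=5 -> skip
r=32=100000 popcount=1 -> skip
r=33=100001 popcount=2 -> skip
r=34=100010 popcount=2 -> skip
r=35=100011 popcount=3 -> skip
r=36=100100 popcount=2 -> skip
r=37=100101 popcount=3 -> skip
r=38=100110 popcount=3 -> skip
r=39=100111 popcount=4 -> skip
r=40=101000 popcount=2 -> skip
r=41=101001 popcount=3 -> skip
r=42=101010 popcount=3 -> skip
r=43=101011 popcount=4 -> skip
r=44=101100 popcount=3 -> skip
r=45=101101 popcount=4 -> skip
r=46=101110 popcount=4 -> skip
r=47=101111 popcount=5 -> skip
r=48=110000 popcount=2 -> skip
r=49=110001 popcount=3 -> skip
r=50=110010 popcount=3 -> skip
r=51=110011 popcount=4 -> skip
r=52=110100 popcount=3 -> skip
r=53=110101 popcount=4 -> skip
r=54=110110 popcount=4 -> skip
r=55=110111 popcount=5 -> skip
r=56=111000 popcount=3 -> skip
r=57=111001 popcount=4 -> skip
r=58=111010 popcount=4 -> skip
r=59=111011 popcount=5 -> skip
r=60=111100 popcount=4 -> skip
r=61=111101 popcount=5 -> skip
r=62=111110 popcount=5 -> skip
r=63=111111 popcount=6 -> KEEP
r=64=1000000 popcount=1 -> skip
r=65=1000001 popcount=2 -> skip
r=66=1000010 popcount=2 -> skip
r=67=1000011 popcount=3 -> skip
r=68=1000100 popcount=2 -> skip
r=69=1000101 popcount=3 -> skip
r=70=1000110 popcount=3 -> skip
r=71=1000111 popcount=4 -> skip
r=72=1001000 popcount=2 -> skip
r=73=1001001 popcount=3 -> skip
r=74=1001010 popcount=3 -> skip
r=75=1001011 popcount=4 -> skip
r=76=1001100 popcount=3 -> skip
r=77=1001101 popcount=4 -> skip
Kept rows: 63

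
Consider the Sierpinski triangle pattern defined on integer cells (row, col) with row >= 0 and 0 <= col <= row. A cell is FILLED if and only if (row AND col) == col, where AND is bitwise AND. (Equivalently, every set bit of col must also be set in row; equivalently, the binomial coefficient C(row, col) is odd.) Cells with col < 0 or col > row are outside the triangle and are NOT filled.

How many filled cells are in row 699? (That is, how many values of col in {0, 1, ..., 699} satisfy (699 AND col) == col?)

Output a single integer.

699 in binary = 1010111011
popcount(699) = number of 1-bits in 1010111011 = 7
A col c satisfies (699 AND c) == c iff every set bit of c is also set in 699; each of the 7 set bits of 699 can independently be on or off in c.
count = 2^7 = 128

Answer: 128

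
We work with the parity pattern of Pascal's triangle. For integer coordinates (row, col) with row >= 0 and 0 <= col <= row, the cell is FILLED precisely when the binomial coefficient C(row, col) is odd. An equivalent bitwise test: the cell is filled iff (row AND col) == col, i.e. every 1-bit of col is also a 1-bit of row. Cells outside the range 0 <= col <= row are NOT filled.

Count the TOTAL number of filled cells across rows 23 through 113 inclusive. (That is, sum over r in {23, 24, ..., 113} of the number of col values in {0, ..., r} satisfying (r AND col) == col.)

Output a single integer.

Answer: 1444

Derivation:
r23=10111 pc4: +16 =16
r24=11000 pc2: +4 =20
r25=11001 pc3: +8 =28
r26=11010 pc3: +8 =36
r27=11011 pc4: +16 =52
r28=11100 pc3: +8 =60
r29=11101 pc4: +16 =76
r30=11110 pc4: +16 =92
r31=11111 pc5: +32 =124
r32=100000 pc1: +2 =126
r33=100001 pc2: +4 =130
r34=100010 pc2: +4 =134
r35=100011 pc3: +8 =142
r36=100100 pc2: +4 =146
r37=100101 pc3: +8 =154
r38=100110 pc3: +8 =162
r39=100111 pc4: +16 =178
r40=101000 pc2: +4 =182
r41=101001 pc3: +8 =190
r42=101010 pc3: +8 =198
r43=101011 pc4: +16 =214
r44=101100 pc3: +8 =222
r45=101101 pc4: +16 =238
r46=101110 pc4: +16 =254
r47=101111 pc5: +32 =286
r48=110000 pc2: +4 =290
r49=110001 pc3: +8 =298
r50=110010 pc3: +8 =306
r51=110011 pc4: +16 =322
r52=110100 pc3: +8 =330
r53=110101 pc4: +16 =346
r54=110110 pc4: +16 =362
r55=110111 pc5: +32 =394
r56=111000 pc3: +8 =402
r57=111001 pc4: +16 =418
r58=111010 pc4: +16 =434
r59=111011 pc5: +32 =466
r60=111100 pc4: +16 =482
r61=111101 pc5: +32 =514
r62=111110 pc5: +32 =546
r63=111111 pc6: +64 =610
r64=1000000 pc1: +2 =612
r65=1000001 pc2: +4 =616
r66=1000010 pc2: +4 =620
r67=1000011 pc3: +8 =628
r68=1000100 pc2: +4 =632
r69=1000101 pc3: +8 =640
r70=1000110 pc3: +8 =648
r71=1000111 pc4: +16 =664
r72=1001000 pc2: +4 =668
r73=1001001 pc3: +8 =676
r74=1001010 pc3: +8 =684
r75=1001011 pc4: +16 =700
r76=1001100 pc3: +8 =708
r77=1001101 pc4: +16 =724
r78=1001110 pc4: +16 =740
r79=1001111 pc5: +32 =772
r80=1010000 pc2: +4 =776
r81=1010001 pc3: +8 =784
r82=1010010 pc3: +8 =792
r83=1010011 pc4: +16 =808
r84=1010100 pc3: +8 =816
r85=1010101 pc4: +16 =832
r86=1010110 pc4: +16 =848
r87=1010111 pc5: +32 =880
r88=1011000 pc3: +8 =888
r89=1011001 pc4: +16 =904
r90=1011010 pc4: +16 =920
r91=1011011 pc5: +32 =952
r92=1011100 pc4: +16 =968
r93=1011101 pc5: +32 =1000
r94=1011110 pc5: +32 =1032
r95=1011111 pc6: +64 =1096
r96=1100000 pc2: +4 =1100
r97=1100001 pc3: +8 =1108
r98=1100010 pc3: +8 =1116
r99=1100011 pc4: +16 =1132
r100=1100100 pc3: +8 =1140
r101=1100101 pc4: +16 =1156
r102=1100110 pc4: +16 =1172
r103=1100111 pc5: +32 =1204
r104=1101000 pc3: +8 =1212
r105=1101001 pc4: +16 =1228
r106=1101010 pc4: +16 =1244
r107=1101011 pc5: +32 =1276
r108=1101100 pc4: +16 =1292
r109=1101101 pc5: +32 =1324
r110=1101110 pc5: +32 =1356
r111=1101111 pc6: +64 =1420
r112=1110000 pc3: +8 =1428
r113=1110001 pc4: +16 =1444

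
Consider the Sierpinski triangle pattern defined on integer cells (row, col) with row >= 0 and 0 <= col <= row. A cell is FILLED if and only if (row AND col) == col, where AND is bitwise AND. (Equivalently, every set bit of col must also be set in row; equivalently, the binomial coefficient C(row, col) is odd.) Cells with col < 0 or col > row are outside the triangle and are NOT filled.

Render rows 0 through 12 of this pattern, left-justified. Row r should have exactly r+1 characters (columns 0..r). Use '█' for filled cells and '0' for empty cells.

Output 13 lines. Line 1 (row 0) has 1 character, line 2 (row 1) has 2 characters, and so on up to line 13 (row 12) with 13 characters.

r0=0: █
r1=1: ██
r2=10: █0█
r3=11: ████
r4=100: █000█
r5=101: ██00██
r6=110: █0█0█0█
r7=111: ████████
r8=1000: █0000000█
r9=1001: ██000000██
r10=1010: █0█00000█0█
r11=1011: ████0000████
r12=1100: █000█000█000█

Answer: █
██
█0█
████
█000█
██00██
█0█0█0█
████████
█0000000█
██000000██
█0█00000█0█
████0000████
█000█000█000█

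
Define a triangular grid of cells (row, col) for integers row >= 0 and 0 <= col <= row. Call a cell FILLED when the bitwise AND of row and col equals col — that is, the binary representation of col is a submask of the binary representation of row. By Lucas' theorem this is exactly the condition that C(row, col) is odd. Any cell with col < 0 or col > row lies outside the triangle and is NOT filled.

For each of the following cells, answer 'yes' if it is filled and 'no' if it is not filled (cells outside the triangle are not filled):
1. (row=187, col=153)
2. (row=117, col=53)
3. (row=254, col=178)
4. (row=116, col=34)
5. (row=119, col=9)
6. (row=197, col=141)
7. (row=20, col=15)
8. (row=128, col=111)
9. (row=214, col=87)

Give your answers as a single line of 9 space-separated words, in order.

Answer: yes yes yes no no no no no no

Derivation:
(187,153): row=0b10111011, col=0b10011001, row AND col = 0b10011001 = 153; 153 == 153 -> filled
(117,53): row=0b1110101, col=0b110101, row AND col = 0b110101 = 53; 53 == 53 -> filled
(254,178): row=0b11111110, col=0b10110010, row AND col = 0b10110010 = 178; 178 == 178 -> filled
(116,34): row=0b1110100, col=0b100010, row AND col = 0b100000 = 32; 32 != 34 -> empty
(119,9): row=0b1110111, col=0b1001, row AND col = 0b1 = 1; 1 != 9 -> empty
(197,141): row=0b11000101, col=0b10001101, row AND col = 0b10000101 = 133; 133 != 141 -> empty
(20,15): row=0b10100, col=0b1111, row AND col = 0b100 = 4; 4 != 15 -> empty
(128,111): row=0b10000000, col=0b1101111, row AND col = 0b0 = 0; 0 != 111 -> empty
(214,87): row=0b11010110, col=0b1010111, row AND col = 0b1010110 = 86; 86 != 87 -> empty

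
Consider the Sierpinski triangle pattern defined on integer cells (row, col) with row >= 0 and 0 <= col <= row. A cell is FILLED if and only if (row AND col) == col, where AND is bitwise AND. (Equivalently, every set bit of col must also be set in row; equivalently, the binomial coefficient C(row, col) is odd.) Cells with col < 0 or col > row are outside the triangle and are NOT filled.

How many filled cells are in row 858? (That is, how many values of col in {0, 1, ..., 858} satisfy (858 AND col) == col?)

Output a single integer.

Answer: 64

Derivation:
858 in binary = 1101011010
popcount(858) = number of 1-bits in 1101011010 = 6
A col c satisfies (858 AND c) == c iff every set bit of c is also set in 858; each of the 6 set bits of 858 can independently be on or off in c.
count = 2^6 = 64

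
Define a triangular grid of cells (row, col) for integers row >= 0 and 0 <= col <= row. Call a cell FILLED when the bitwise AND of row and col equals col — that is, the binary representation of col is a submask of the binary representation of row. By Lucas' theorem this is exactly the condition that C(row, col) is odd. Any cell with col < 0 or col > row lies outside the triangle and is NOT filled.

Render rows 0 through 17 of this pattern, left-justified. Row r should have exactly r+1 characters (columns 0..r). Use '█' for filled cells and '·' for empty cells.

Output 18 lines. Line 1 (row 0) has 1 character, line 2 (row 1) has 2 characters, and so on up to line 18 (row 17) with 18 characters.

Answer: █
██
█·█
████
█···█
██··██
█·█·█·█
████████
█·······█
██······██
█·█·····█·█
████····████
█···█···█···█
██··██··██··██
█·█·█·█·█·█·█·█
████████████████
█···············█
██··············██

Derivation:
r0=0: █
r1=1: ██
r2=10: █·█
r3=11: ████
r4=100: █···█
r5=101: ██··██
r6=110: █·█·█·█
r7=111: ████████
r8=1000: █·······█
r9=1001: ██······██
r10=1010: █·█·····█·█
r11=1011: ████····████
r12=1100: █···█···█···█
r13=1101: ██··██··██··██
r14=1110: █·█·█·█·█·█·█·█
r15=1111: ████████████████
r16=10000: █···············█
r17=10001: ██··············██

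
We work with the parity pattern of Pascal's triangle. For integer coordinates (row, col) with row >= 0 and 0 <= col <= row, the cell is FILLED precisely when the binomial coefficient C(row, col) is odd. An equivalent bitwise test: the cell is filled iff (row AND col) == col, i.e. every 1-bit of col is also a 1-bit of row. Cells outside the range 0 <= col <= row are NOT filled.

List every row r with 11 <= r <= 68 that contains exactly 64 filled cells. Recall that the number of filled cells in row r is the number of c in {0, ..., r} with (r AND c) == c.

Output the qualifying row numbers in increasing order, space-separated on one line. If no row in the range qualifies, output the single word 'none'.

Row r has 2^popcount(r) filled cells, so we need popcount(r) = log2(64) = 6.
Scan r = 11..68 and keep those with exactly 6 one-bits:
r=11=1011 popcount=3 -> skip
r=12=1100 popcount=2 -> skip
r=13=1101 popcount=3 -> skip
r=14=1110 popcount=3 -> skip
r=15=1111 popcount=4 -> skip
r=16=10000 popcount=1 -> skip
r=17=10001 popcount=2 -> skip
r=18=10010 popcount=2 -> skip
r=19=10011 popcount=3 -> skip
r=20=10100 popcount=2 -> skip
r=21=10101 popcount=3 -> skip
r=22=10110 popcount=3 -> skip
r=23=10111 popcount=4 -> skip
r=24=11000 popcount=2 -> skip
r=25=11001 popcount=3 -> skip
r=26=11010 popcount=3 -> skip
r=27=11011 popcount=4 -> skip
r=28=11100 popcount=3 -> skip
r=29=11101 popcount=4 -> skip
r=30=11110 popcount=4 -> skip
r=31=11111 popcount=5 -> skip
r=32=100000 popcount=1 -> skip
r=33=100001 popcount=2 -> skip
r=34=100010 popcount=2 -> skip
r=35=100011 popcount=3 -> skip
r=36=100100 popcount=2 -> skip
r=37=100101 popcount=3 -> skip
r=38=100110 popcount=3 -> skip
r=39=100111 popcount=4 -> skip
r=40=101000 popcount=2 -> skip
r=41=101001 popcount=3 -> skip
r=42=101010 popcount=3 -> skip
r=43=101011 popcount=4 -> skip
r=44=101100 popcount=3 -> skip
r=45=101101 popcount=4 -> skip
r=46=101110 popcount=4 -> skip
r=47=101111 popcount=5 -> skip
r=48=110000 popcount=2 -> skip
r=49=110001 popcount=3 -> skip
r=50=110010 popcount=3 -> skip
r=51=110011 popcount=4 -> skip
r=52=110100 popcount=3 -> skip
r=53=110101 popcount=4 -> skip
r=54=110110 popcount=4 -> skip
r=55=110111 popcount=5 -> skip
r=56=111000 popcount=3 -> skip
r=57=111001 popcount=4 -> skip
r=58=111010 popcount=4 -> skip
r=59=111011 popcount=5 -> skip
r=60=111100 popcount=4 -> skip
r=61=111101 popcount=5 -> skip
r=62=111110 popcount=5 -> skip
r=63=111111 popcount=6 -> KEEP
r=64=1000000 popcount=1 -> skip
r=65=1000001 popcount=2 -> skip
r=66=1000010 popcount=2 -> skip
r=67=1000011 popcount=3 -> skip
r=68=1000100 popcount=2 -> skip
Kept rows: 63

Answer: 63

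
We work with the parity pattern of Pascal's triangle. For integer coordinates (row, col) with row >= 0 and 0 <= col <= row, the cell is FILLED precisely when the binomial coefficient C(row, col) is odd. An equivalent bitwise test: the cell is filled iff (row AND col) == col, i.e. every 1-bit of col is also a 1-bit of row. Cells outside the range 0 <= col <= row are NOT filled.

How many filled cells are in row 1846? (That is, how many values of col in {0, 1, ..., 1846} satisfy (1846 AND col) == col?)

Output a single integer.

Answer: 128

Derivation:
1846 in binary = 11100110110
popcount(1846) = number of 1-bits in 11100110110 = 7
A col c satisfies (1846 AND c) == c iff every set bit of c is also set in 1846; each of the 7 set bits of 1846 can independently be on or off in c.
count = 2^7 = 128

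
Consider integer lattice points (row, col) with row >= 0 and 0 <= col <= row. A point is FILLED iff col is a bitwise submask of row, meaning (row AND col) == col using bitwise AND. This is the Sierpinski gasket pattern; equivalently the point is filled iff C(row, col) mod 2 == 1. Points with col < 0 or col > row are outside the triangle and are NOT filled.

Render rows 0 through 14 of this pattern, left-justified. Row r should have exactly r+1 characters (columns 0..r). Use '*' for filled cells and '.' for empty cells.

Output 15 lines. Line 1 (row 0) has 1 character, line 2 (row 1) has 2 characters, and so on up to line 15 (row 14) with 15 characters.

r0=0: *
r1=1: **
r2=10: *.*
r3=11: ****
r4=100: *...*
r5=101: **..**
r6=110: *.*.*.*
r7=111: ********
r8=1000: *.......*
r9=1001: **......**
r10=1010: *.*.....*.*
r11=1011: ****....****
r12=1100: *...*...*...*
r13=1101: **..**..**..**
r14=1110: *.*.*.*.*.*.*.*

Answer: *
**
*.*
****
*...*
**..**
*.*.*.*
********
*.......*
**......**
*.*.....*.*
****....****
*...*...*...*
**..**..**..**
*.*.*.*.*.*.*.*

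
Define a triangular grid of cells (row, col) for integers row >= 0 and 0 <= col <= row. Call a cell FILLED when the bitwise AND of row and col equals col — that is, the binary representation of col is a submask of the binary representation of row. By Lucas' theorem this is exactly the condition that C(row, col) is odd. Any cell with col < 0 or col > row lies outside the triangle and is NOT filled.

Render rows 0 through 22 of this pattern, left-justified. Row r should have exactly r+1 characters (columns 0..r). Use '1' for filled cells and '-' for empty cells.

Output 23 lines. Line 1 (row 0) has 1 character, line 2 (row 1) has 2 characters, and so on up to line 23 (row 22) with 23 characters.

r0=0: 1
r1=1: 11
r2=10: 1-1
r3=11: 1111
r4=100: 1---1
r5=101: 11--11
r6=110: 1-1-1-1
r7=111: 11111111
r8=1000: 1-------1
r9=1001: 11------11
r10=1010: 1-1-----1-1
r11=1011: 1111----1111
r12=1100: 1---1---1---1
r13=1101: 11--11--11--11
r14=1110: 1-1-1-1-1-1-1-1
r15=1111: 1111111111111111
r16=10000: 1---------------1
r17=10001: 11--------------11
r18=10010: 1-1-------------1-1
r19=10011: 1111------------1111
r20=10100: 1---1-----------1---1
r21=10101: 11--11----------11--11
r22=10110: 1-1-1-1---------1-1-1-1

Answer: 1
11
1-1
1111
1---1
11--11
1-1-1-1
11111111
1-------1
11------11
1-1-----1-1
1111----1111
1---1---1---1
11--11--11--11
1-1-1-1-1-1-1-1
1111111111111111
1---------------1
11--------------11
1-1-------------1-1
1111------------1111
1---1-----------1---1
11--11----------11--11
1-1-1-1---------1-1-1-1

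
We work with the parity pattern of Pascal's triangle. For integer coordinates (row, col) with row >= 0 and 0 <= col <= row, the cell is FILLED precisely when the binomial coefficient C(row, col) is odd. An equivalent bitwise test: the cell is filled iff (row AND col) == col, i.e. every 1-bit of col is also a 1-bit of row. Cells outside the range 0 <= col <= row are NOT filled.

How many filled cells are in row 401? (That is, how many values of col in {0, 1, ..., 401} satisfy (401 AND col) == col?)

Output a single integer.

401 in binary = 110010001
popcount(401) = number of 1-bits in 110010001 = 4
A col c satisfies (401 AND c) == c iff every set bit of c is also set in 401; each of the 4 set bits of 401 can independently be on or off in c.
count = 2^4 = 16

Answer: 16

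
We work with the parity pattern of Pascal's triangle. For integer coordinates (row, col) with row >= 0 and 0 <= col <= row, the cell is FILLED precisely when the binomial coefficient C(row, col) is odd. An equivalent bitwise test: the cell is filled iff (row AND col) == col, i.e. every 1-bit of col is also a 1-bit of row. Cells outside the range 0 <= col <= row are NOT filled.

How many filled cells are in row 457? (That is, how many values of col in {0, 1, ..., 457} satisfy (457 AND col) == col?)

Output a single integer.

457 in binary = 111001001
popcount(457) = number of 1-bits in 111001001 = 5
A col c satisfies (457 AND c) == c iff every set bit of c is also set in 457; each of the 5 set bits of 457 can independently be on or off in c.
count = 2^5 = 32

Answer: 32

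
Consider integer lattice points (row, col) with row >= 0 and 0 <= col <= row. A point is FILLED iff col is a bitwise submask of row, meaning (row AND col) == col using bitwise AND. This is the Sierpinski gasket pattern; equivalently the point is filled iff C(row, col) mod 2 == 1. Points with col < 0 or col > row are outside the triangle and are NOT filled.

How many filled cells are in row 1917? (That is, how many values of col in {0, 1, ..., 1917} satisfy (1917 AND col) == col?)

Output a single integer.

1917 in binary = 11101111101
popcount(1917) = number of 1-bits in 11101111101 = 9
A col c satisfies (1917 AND c) == c iff every set bit of c is also set in 1917; each of the 9 set bits of 1917 can independently be on or off in c.
count = 2^9 = 512

Answer: 512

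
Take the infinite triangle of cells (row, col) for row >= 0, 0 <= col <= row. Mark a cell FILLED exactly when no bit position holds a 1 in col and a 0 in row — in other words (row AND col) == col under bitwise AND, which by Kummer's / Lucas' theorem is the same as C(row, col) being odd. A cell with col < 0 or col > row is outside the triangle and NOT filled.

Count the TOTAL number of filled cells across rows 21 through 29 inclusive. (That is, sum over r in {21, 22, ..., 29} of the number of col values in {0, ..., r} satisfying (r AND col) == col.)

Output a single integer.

r21=10101 pc3: +8 =8
r22=10110 pc3: +8 =16
r23=10111 pc4: +16 =32
r24=11000 pc2: +4 =36
r25=11001 pc3: +8 =44
r26=11010 pc3: +8 =52
r27=11011 pc4: +16 =68
r28=11100 pc3: +8 =76
r29=11101 pc4: +16 =92

Answer: 92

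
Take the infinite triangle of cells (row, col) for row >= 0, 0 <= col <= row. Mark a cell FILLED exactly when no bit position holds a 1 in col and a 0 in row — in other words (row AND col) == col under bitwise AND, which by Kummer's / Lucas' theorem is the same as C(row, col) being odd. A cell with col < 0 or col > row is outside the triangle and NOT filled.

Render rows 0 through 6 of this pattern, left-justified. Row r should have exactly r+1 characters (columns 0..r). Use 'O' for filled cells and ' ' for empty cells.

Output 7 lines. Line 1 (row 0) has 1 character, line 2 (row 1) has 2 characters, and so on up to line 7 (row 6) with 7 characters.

r0=0: O
r1=1: OO
r2=10: O O
r3=11: OOOO
r4=100: O   O
r5=101: OO  OO
r6=110: O O O O

Answer: O
OO
O O
OOOO
O   O
OO  OO
O O O O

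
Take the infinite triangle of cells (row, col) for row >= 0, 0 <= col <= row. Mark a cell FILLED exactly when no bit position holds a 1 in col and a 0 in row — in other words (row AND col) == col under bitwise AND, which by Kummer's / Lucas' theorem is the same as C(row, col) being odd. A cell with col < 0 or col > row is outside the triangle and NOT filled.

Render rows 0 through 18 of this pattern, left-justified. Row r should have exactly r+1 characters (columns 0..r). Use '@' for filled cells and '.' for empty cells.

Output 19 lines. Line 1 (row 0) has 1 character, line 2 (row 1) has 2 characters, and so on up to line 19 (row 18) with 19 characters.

Answer: @
@@
@.@
@@@@
@...@
@@..@@
@.@.@.@
@@@@@@@@
@.......@
@@......@@
@.@.....@.@
@@@@....@@@@
@...@...@...@
@@..@@..@@..@@
@.@.@.@.@.@.@.@
@@@@@@@@@@@@@@@@
@...............@
@@..............@@
@.@.............@.@

Derivation:
r0=0: @
r1=1: @@
r2=10: @.@
r3=11: @@@@
r4=100: @...@
r5=101: @@..@@
r6=110: @.@.@.@
r7=111: @@@@@@@@
r8=1000: @.......@
r9=1001: @@......@@
r10=1010: @.@.....@.@
r11=1011: @@@@....@@@@
r12=1100: @...@...@...@
r13=1101: @@..@@..@@..@@
r14=1110: @.@.@.@.@.@.@.@
r15=1111: @@@@@@@@@@@@@@@@
r16=10000: @...............@
r17=10001: @@..............@@
r18=10010: @.@.............@.@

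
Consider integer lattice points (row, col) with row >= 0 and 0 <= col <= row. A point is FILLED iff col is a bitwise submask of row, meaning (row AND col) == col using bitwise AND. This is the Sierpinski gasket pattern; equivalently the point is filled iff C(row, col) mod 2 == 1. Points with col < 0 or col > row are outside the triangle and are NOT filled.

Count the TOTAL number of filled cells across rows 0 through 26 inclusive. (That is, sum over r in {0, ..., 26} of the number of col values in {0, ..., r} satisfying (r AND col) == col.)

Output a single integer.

r0=0 pc0: +1 =1
r1=1 pc1: +2 =3
r2=10 pc1: +2 =5
r3=11 pc2: +4 =9
r4=100 pc1: +2 =11
r5=101 pc2: +4 =15
r6=110 pc2: +4 =19
r7=111 pc3: +8 =27
r8=1000 pc1: +2 =29
r9=1001 pc2: +4 =33
r10=1010 pc2: +4 =37
r11=1011 pc3: +8 =45
r12=1100 pc2: +4 =49
r13=1101 pc3: +8 =57
r14=1110 pc3: +8 =65
r15=1111 pc4: +16 =81
r16=10000 pc1: +2 =83
r17=10001 pc2: +4 =87
r18=10010 pc2: +4 =91
r19=10011 pc3: +8 =99
r20=10100 pc2: +4 =103
r21=10101 pc3: +8 =111
r22=10110 pc3: +8 =119
r23=10111 pc4: +16 =135
r24=11000 pc2: +4 =139
r25=11001 pc3: +8 =147
r26=11010 pc3: +8 =155

Answer: 155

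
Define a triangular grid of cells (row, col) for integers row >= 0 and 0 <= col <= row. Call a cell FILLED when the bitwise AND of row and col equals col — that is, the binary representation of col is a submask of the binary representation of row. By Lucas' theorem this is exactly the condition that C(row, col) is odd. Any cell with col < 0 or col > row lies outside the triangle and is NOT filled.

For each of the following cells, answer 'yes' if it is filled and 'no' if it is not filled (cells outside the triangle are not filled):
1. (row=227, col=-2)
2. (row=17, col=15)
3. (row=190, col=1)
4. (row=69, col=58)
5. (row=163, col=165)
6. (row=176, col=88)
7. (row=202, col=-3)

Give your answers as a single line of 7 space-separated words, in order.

Answer: no no no no no no no

Derivation:
(227,-2): col outside [0, 227] -> not filled
(17,15): row=0b10001, col=0b1111, row AND col = 0b1 = 1; 1 != 15 -> empty
(190,1): row=0b10111110, col=0b1, row AND col = 0b0 = 0; 0 != 1 -> empty
(69,58): row=0b1000101, col=0b111010, row AND col = 0b0 = 0; 0 != 58 -> empty
(163,165): col outside [0, 163] -> not filled
(176,88): row=0b10110000, col=0b1011000, row AND col = 0b10000 = 16; 16 != 88 -> empty
(202,-3): col outside [0, 202] -> not filled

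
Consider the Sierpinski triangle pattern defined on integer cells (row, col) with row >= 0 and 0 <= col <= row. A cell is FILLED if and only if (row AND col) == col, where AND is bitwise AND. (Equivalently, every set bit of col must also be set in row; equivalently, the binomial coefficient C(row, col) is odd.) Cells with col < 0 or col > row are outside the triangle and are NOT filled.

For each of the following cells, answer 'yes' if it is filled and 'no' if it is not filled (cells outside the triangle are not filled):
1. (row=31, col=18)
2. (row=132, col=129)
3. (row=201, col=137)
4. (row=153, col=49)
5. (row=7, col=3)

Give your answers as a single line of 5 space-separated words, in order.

(31,18): row=0b11111, col=0b10010, row AND col = 0b10010 = 18; 18 == 18 -> filled
(132,129): row=0b10000100, col=0b10000001, row AND col = 0b10000000 = 128; 128 != 129 -> empty
(201,137): row=0b11001001, col=0b10001001, row AND col = 0b10001001 = 137; 137 == 137 -> filled
(153,49): row=0b10011001, col=0b110001, row AND col = 0b10001 = 17; 17 != 49 -> empty
(7,3): row=0b111, col=0b11, row AND col = 0b11 = 3; 3 == 3 -> filled

Answer: yes no yes no yes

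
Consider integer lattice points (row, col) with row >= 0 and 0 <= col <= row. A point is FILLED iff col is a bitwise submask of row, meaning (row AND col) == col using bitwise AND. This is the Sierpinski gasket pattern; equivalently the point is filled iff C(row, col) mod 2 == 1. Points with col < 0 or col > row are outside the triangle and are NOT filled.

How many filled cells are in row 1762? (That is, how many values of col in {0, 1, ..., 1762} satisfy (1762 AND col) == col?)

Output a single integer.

1762 in binary = 11011100010
popcount(1762) = number of 1-bits in 11011100010 = 6
A col c satisfies (1762 AND c) == c iff every set bit of c is also set in 1762; each of the 6 set bits of 1762 can independently be on or off in c.
count = 2^6 = 64

Answer: 64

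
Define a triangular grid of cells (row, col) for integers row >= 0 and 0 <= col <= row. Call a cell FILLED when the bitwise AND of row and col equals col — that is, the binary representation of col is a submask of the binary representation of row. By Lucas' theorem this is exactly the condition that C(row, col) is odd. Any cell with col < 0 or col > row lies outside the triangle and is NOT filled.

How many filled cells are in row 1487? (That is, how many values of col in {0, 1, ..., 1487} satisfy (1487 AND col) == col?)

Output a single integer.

Answer: 256

Derivation:
1487 in binary = 10111001111
popcount(1487) = number of 1-bits in 10111001111 = 8
A col c satisfies (1487 AND c) == c iff every set bit of c is also set in 1487; each of the 8 set bits of 1487 can independently be on or off in c.
count = 2^8 = 256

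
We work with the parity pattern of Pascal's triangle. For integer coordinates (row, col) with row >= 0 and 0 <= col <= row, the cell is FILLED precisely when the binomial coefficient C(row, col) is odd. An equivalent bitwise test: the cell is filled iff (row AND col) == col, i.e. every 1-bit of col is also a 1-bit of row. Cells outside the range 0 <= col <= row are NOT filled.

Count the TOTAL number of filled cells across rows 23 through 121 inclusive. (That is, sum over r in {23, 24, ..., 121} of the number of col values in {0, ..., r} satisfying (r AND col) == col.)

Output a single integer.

Answer: 1684

Derivation:
r23=10111 pc4: +16 =16
r24=11000 pc2: +4 =20
r25=11001 pc3: +8 =28
r26=11010 pc3: +8 =36
r27=11011 pc4: +16 =52
r28=11100 pc3: +8 =60
r29=11101 pc4: +16 =76
r30=11110 pc4: +16 =92
r31=11111 pc5: +32 =124
r32=100000 pc1: +2 =126
r33=100001 pc2: +4 =130
r34=100010 pc2: +4 =134
r35=100011 pc3: +8 =142
r36=100100 pc2: +4 =146
r37=100101 pc3: +8 =154
r38=100110 pc3: +8 =162
r39=100111 pc4: +16 =178
r40=101000 pc2: +4 =182
r41=101001 pc3: +8 =190
r42=101010 pc3: +8 =198
r43=101011 pc4: +16 =214
r44=101100 pc3: +8 =222
r45=101101 pc4: +16 =238
r46=101110 pc4: +16 =254
r47=101111 pc5: +32 =286
r48=110000 pc2: +4 =290
r49=110001 pc3: +8 =298
r50=110010 pc3: +8 =306
r51=110011 pc4: +16 =322
r52=110100 pc3: +8 =330
r53=110101 pc4: +16 =346
r54=110110 pc4: +16 =362
r55=110111 pc5: +32 =394
r56=111000 pc3: +8 =402
r57=111001 pc4: +16 =418
r58=111010 pc4: +16 =434
r59=111011 pc5: +32 =466
r60=111100 pc4: +16 =482
r61=111101 pc5: +32 =514
r62=111110 pc5: +32 =546
r63=111111 pc6: +64 =610
r64=1000000 pc1: +2 =612
r65=1000001 pc2: +4 =616
r66=1000010 pc2: +4 =620
r67=1000011 pc3: +8 =628
r68=1000100 pc2: +4 =632
r69=1000101 pc3: +8 =640
r70=1000110 pc3: +8 =648
r71=1000111 pc4: +16 =664
r72=1001000 pc2: +4 =668
r73=1001001 pc3: +8 =676
r74=1001010 pc3: +8 =684
r75=1001011 pc4: +16 =700
r76=1001100 pc3: +8 =708
r77=1001101 pc4: +16 =724
r78=1001110 pc4: +16 =740
r79=1001111 pc5: +32 =772
r80=1010000 pc2: +4 =776
r81=1010001 pc3: +8 =784
r82=1010010 pc3: +8 =792
r83=1010011 pc4: +16 =808
r84=1010100 pc3: +8 =816
r85=1010101 pc4: +16 =832
r86=1010110 pc4: +16 =848
r87=1010111 pc5: +32 =880
r88=1011000 pc3: +8 =888
r89=1011001 pc4: +16 =904
r90=1011010 pc4: +16 =920
r91=1011011 pc5: +32 =952
r92=1011100 pc4: +16 =968
r93=1011101 pc5: +32 =1000
r94=1011110 pc5: +32 =1032
r95=1011111 pc6: +64 =1096
r96=1100000 pc2: +4 =1100
r97=1100001 pc3: +8 =1108
r98=1100010 pc3: +8 =1116
r99=1100011 pc4: +16 =1132
r100=1100100 pc3: +8 =1140
r101=1100101 pc4: +16 =1156
r102=1100110 pc4: +16 =1172
r103=1100111 pc5: +32 =1204
r104=1101000 pc3: +8 =1212
r105=1101001 pc4: +16 =1228
r106=1101010 pc4: +16 =1244
r107=1101011 pc5: +32 =1276
r108=1101100 pc4: +16 =1292
r109=1101101 pc5: +32 =1324
r110=1101110 pc5: +32 =1356
r111=1101111 pc6: +64 =1420
r112=1110000 pc3: +8 =1428
r113=1110001 pc4: +16 =1444
r114=1110010 pc4: +16 =1460
r115=1110011 pc5: +32 =1492
r116=1110100 pc4: +16 =1508
r117=1110101 pc5: +32 =1540
r118=1110110 pc5: +32 =1572
r119=1110111 pc6: +64 =1636
r120=1111000 pc4: +16 =1652
r121=1111001 pc5: +32 =1684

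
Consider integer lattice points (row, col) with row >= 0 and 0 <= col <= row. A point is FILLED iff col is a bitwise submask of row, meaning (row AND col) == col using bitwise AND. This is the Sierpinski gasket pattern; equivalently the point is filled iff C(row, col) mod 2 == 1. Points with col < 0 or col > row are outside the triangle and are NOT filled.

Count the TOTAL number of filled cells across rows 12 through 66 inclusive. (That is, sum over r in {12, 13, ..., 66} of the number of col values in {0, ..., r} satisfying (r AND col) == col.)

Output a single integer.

r12=1100 pc2: +4 =4
r13=1101 pc3: +8 =12
r14=1110 pc3: +8 =20
r15=1111 pc4: +16 =36
r16=10000 pc1: +2 =38
r17=10001 pc2: +4 =42
r18=10010 pc2: +4 =46
r19=10011 pc3: +8 =54
r20=10100 pc2: +4 =58
r21=10101 pc3: +8 =66
r22=10110 pc3: +8 =74
r23=10111 pc4: +16 =90
r24=11000 pc2: +4 =94
r25=11001 pc3: +8 =102
r26=11010 pc3: +8 =110
r27=11011 pc4: +16 =126
r28=11100 pc3: +8 =134
r29=11101 pc4: +16 =150
r30=11110 pc4: +16 =166
r31=11111 pc5: +32 =198
r32=100000 pc1: +2 =200
r33=100001 pc2: +4 =204
r34=100010 pc2: +4 =208
r35=100011 pc3: +8 =216
r36=100100 pc2: +4 =220
r37=100101 pc3: +8 =228
r38=100110 pc3: +8 =236
r39=100111 pc4: +16 =252
r40=101000 pc2: +4 =256
r41=101001 pc3: +8 =264
r42=101010 pc3: +8 =272
r43=101011 pc4: +16 =288
r44=101100 pc3: +8 =296
r45=101101 pc4: +16 =312
r46=101110 pc4: +16 =328
r47=101111 pc5: +32 =360
r48=110000 pc2: +4 =364
r49=110001 pc3: +8 =372
r50=110010 pc3: +8 =380
r51=110011 pc4: +16 =396
r52=110100 pc3: +8 =404
r53=110101 pc4: +16 =420
r54=110110 pc4: +16 =436
r55=110111 pc5: +32 =468
r56=111000 pc3: +8 =476
r57=111001 pc4: +16 =492
r58=111010 pc4: +16 =508
r59=111011 pc5: +32 =540
r60=111100 pc4: +16 =556
r61=111101 pc5: +32 =588
r62=111110 pc5: +32 =620
r63=111111 pc6: +64 =684
r64=1000000 pc1: +2 =686
r65=1000001 pc2: +4 =690
r66=1000010 pc2: +4 =694

Answer: 694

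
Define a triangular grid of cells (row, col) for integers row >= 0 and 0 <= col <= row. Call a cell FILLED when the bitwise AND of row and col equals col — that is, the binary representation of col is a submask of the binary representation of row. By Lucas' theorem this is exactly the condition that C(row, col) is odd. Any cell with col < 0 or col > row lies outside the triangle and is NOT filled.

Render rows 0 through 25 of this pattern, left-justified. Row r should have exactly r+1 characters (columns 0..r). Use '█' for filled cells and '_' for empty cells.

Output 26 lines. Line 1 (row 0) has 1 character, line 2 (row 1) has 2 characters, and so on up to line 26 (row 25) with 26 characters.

Answer: █
██
█_█
████
█___█
██__██
█_█_█_█
████████
█_______█
██______██
█_█_____█_█
████____████
█___█___█___█
██__██__██__██
█_█_█_█_█_█_█_█
████████████████
█_______________█
██______________██
█_█_____________█_█
████____________████
█___█___________█___█
██__██__________██__██
█_█_█_█_________█_█_█_█
████████________████████
█_______█_______█_______█
██______██______██______██

Derivation:
r0=0: █
r1=1: ██
r2=10: █_█
r3=11: ████
r4=100: █___█
r5=101: ██__██
r6=110: █_█_█_█
r7=111: ████████
r8=1000: █_______█
r9=1001: ██______██
r10=1010: █_█_____█_█
r11=1011: ████____████
r12=1100: █___█___█___█
r13=1101: ██__██__██__██
r14=1110: █_█_█_█_█_█_█_█
r15=1111: ████████████████
r16=10000: █_______________█
r17=10001: ██______________██
r18=10010: █_█_____________█_█
r19=10011: ████____________████
r20=10100: █___█___________█___█
r21=10101: ██__██__________██__██
r22=10110: █_█_█_█_________█_█_█_█
r23=10111: ████████________████████
r24=11000: █_______█_______█_______█
r25=11001: ██______██______██______██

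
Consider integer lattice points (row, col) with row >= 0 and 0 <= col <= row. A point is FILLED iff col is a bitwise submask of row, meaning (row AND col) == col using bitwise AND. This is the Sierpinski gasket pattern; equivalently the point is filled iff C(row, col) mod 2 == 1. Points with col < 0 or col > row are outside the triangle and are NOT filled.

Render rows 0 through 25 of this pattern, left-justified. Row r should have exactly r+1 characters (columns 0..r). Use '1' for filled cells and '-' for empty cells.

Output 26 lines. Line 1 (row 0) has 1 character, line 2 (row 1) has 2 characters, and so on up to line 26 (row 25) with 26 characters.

Answer: 1
11
1-1
1111
1---1
11--11
1-1-1-1
11111111
1-------1
11------11
1-1-----1-1
1111----1111
1---1---1---1
11--11--11--11
1-1-1-1-1-1-1-1
1111111111111111
1---------------1
11--------------11
1-1-------------1-1
1111------------1111
1---1-----------1---1
11--11----------11--11
1-1-1-1---------1-1-1-1
11111111--------11111111
1-------1-------1-------1
11------11------11------11

Derivation:
r0=0: 1
r1=1: 11
r2=10: 1-1
r3=11: 1111
r4=100: 1---1
r5=101: 11--11
r6=110: 1-1-1-1
r7=111: 11111111
r8=1000: 1-------1
r9=1001: 11------11
r10=1010: 1-1-----1-1
r11=1011: 1111----1111
r12=1100: 1---1---1---1
r13=1101: 11--11--11--11
r14=1110: 1-1-1-1-1-1-1-1
r15=1111: 1111111111111111
r16=10000: 1---------------1
r17=10001: 11--------------11
r18=10010: 1-1-------------1-1
r19=10011: 1111------------1111
r20=10100: 1---1-----------1---1
r21=10101: 11--11----------11--11
r22=10110: 1-1-1-1---------1-1-1-1
r23=10111: 11111111--------11111111
r24=11000: 1-------1-------1-------1
r25=11001: 11------11------11------11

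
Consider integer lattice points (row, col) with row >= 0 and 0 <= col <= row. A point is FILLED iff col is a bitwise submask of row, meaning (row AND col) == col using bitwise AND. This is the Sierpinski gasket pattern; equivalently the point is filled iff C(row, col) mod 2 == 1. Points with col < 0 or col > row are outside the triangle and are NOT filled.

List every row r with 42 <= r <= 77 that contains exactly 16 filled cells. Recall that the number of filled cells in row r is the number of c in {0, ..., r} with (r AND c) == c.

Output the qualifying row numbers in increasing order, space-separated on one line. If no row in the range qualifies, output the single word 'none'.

Row r has 2^popcount(r) filled cells, so we need popcount(r) = log2(16) = 4.
Scan r = 42..77 and keep those with exactly 4 one-bits:
r=42=101010 popcount=3 -> skip
r=43=101011 popcount=4 -> KEEP
r=44=101100 popcount=3 -> skip
r=45=101101 popcount=4 -> KEEP
r=46=101110 popcount=4 -> KEEP
r=47=101111 popcount=5 -> skip
r=48=110000 popcount=2 -> skip
r=49=110001 popcount=3 -> skip
r=50=110010 popcount=3 -> skip
r=51=110011 popcount=4 -> KEEP
r=52=110100 popcount=3 -> skip
r=53=110101 popcount=4 -> KEEP
r=54=110110 popcount=4 -> KEEP
r=55=110111 popcount=5 -> skip
r=56=111000 popcount=3 -> skip
r=57=111001 popcount=4 -> KEEP
r=58=111010 popcount=4 -> KEEP
r=59=111011 popcount=5 -> skip
r=60=111100 popcount=4 -> KEEP
r=61=111101 popcount=5 -> skip
r=62=111110 popcount=5 -> skip
r=63=111111 popcount=6 -> skip
r=64=1000000 popcount=1 -> skip
r=65=1000001 popcount=2 -> skip
r=66=1000010 popcount=2 -> skip
r=67=1000011 popcount=3 -> skip
r=68=1000100 popcount=2 -> skip
r=69=1000101 popcount=3 -> skip
r=70=1000110 popcount=3 -> skip
r=71=1000111 popcount=4 -> KEEP
r=72=1001000 popcount=2 -> skip
r=73=1001001 popcount=3 -> skip
r=74=1001010 popcount=3 -> skip
r=75=1001011 popcount=4 -> KEEP
r=76=1001100 popcount=3 -> skip
r=77=1001101 popcount=4 -> KEEP
Kept rows: 43 45 46 51 53 54 57 58 60 71 75 77

Answer: 43 45 46 51 53 54 57 58 60 71 75 77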